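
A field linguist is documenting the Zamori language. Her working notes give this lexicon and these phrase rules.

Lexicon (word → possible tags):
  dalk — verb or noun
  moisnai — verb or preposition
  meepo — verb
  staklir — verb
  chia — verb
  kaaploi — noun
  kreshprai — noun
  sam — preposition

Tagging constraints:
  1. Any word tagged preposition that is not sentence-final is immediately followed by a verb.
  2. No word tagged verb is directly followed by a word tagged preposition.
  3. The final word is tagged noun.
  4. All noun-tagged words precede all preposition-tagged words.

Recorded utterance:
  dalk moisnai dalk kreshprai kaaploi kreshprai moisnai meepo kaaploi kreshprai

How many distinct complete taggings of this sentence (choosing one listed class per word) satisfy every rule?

Candidates per position — 1:dalk {verb,noun}; 2:moisnai {verb,preposition}; 3:dalk {verb,noun}; 4:kreshprai {noun}; 5:kaaploi {noun}; 6:kreshprai {noun}; 7:moisnai {verb,preposition}; 8:meepo {verb}; 9:kaaploi {noun}; 10:kreshprai {noun}.
There are 16 candidate sequences in total.
The sequences that satisfy every rule: verb verb verb noun noun noun verb verb noun noun; verb verb noun noun noun noun verb verb noun noun; noun verb verb noun noun noun verb verb noun noun; noun verb noun noun noun noun verb verb noun noun.
Count = 4.

4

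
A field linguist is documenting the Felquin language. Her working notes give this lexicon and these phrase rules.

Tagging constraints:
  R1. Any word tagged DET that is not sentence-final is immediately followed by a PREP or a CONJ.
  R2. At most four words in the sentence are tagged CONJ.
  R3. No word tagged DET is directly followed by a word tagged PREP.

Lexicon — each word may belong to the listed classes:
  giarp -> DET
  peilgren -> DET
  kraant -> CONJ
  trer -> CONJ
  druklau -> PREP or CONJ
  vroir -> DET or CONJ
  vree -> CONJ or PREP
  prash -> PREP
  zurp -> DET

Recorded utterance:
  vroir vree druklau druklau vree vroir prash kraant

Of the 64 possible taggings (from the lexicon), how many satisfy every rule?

Candidates per position — 1:vroir {DET,CONJ}; 2:vree {CONJ,PREP}; 3:druklau {PREP,CONJ}; 4:druklau {PREP,CONJ}; 5:vree {CONJ,PREP}; 6:vroir {DET,CONJ}; 7:prash {PREP}; 8:kraant {CONJ}.
There are 64 candidate sequences in total.
Checking each against the rules leaves 9 sequences.
Count = 9.

9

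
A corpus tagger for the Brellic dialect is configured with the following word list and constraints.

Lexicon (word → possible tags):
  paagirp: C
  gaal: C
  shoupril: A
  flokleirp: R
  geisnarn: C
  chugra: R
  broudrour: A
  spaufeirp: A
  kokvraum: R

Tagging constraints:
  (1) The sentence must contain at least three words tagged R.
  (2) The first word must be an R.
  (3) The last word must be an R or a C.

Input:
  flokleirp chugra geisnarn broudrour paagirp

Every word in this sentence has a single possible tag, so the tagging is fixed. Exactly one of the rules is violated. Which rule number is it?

1

Fixed tagging: R R C A C.
Checking each rule: R1 fail, R2 pass, R3 pass.
Only rule 1 fails.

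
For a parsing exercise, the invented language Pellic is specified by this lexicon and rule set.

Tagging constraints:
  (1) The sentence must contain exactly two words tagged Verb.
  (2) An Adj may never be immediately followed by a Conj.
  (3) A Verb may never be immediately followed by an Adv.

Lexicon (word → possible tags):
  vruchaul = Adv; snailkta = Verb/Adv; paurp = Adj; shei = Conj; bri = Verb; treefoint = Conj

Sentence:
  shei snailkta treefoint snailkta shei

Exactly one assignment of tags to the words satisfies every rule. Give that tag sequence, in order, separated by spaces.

Candidates per position — 1:shei {Conj}; 2:snailkta {Verb,Adv}; 3:treefoint {Conj}; 4:snailkta {Verb,Adv}; 5:shei {Conj}.
If word 2 were Adv, no tagging could satisfy rule 1; so word 2 is Verb.
If word 4 were Adv, no tagging could satisfy rule 1; so word 4 is Verb.
The only consistent sequence is: Conj Verb Conj Verb Conj.
Check: rule 1 holds; rule 2 holds; rule 3 holds.

Conj Verb Conj Verb Conj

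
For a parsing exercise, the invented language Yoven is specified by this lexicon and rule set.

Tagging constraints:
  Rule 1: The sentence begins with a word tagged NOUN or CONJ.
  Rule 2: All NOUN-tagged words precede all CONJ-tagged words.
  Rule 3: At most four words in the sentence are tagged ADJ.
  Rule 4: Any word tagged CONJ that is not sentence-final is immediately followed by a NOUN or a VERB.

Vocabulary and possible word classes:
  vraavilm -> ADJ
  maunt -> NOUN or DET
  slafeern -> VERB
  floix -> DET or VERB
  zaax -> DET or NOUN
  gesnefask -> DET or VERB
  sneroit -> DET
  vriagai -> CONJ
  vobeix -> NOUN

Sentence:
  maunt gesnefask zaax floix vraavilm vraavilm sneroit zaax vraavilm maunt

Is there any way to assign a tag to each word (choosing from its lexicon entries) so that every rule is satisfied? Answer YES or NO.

Candidates per position — 1:maunt {NOUN,DET}; 2:gesnefask {DET,VERB}; 3:zaax {DET,NOUN}; 4:floix {DET,VERB}; 5:vraavilm {ADJ}; 6:vraavilm {ADJ}; 7:sneroit {DET}; 8:zaax {DET,NOUN}; 9:vraavilm {ADJ}; 10:maunt {NOUN,DET}.
One satisfying assignment: NOUN VERB DET DET ADJ ADJ DET DET ADJ NOUN.
Verifying each rule — rule 1 ✓; rule 2 ✓; rule 3 ✓; rule 4 ✓.

YES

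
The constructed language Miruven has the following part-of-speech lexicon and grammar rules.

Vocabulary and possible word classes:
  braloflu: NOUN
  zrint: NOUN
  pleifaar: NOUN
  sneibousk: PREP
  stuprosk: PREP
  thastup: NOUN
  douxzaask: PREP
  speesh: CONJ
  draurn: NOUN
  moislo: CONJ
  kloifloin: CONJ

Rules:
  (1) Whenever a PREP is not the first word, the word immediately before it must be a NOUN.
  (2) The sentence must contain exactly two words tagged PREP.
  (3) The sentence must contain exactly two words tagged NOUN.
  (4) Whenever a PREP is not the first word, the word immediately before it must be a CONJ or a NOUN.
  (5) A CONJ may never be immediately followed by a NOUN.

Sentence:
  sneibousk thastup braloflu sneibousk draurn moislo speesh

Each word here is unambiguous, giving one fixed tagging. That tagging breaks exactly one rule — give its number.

Fixed tagging: PREP NOUN NOUN PREP NOUN CONJ CONJ.
Applying the rules: R1 holds, R2 holds, R3 violated, R4 holds, R5 holds.
Only rule 3 fails.

3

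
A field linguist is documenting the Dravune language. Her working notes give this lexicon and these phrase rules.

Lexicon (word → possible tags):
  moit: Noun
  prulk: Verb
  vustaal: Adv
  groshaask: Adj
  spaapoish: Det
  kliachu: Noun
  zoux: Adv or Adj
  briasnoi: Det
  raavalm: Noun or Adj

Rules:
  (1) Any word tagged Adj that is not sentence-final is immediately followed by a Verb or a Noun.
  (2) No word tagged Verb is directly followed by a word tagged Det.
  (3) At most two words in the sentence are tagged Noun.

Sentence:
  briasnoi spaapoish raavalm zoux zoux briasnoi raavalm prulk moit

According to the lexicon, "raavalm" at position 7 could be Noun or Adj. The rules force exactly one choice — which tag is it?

Candidates per position — 1:briasnoi {Det}; 2:spaapoish {Det}; 3:raavalm {Noun,Adj}; 4:zoux {Adv,Adj}; 5:zoux {Adv,Adj}; 6:briasnoi {Det}; 7:raavalm {Noun,Adj}; 8:prulk {Verb}; 9:moit {Noun}.
Word 3 cannot be Adj — rule 1 would then fail for every completion. It is Noun.
Word 4 cannot be Adj — rule 1 would then fail for every completion. It is Adv.
Word 5 cannot be Adj — rule 1 would then fail for every completion. It is Adv.
Word 7 cannot be Noun — rule 3 would then fail for every completion. It is Adj.
The only consistent sequence is: Det Det Noun Adv Adv Det Adj Verb Noun.
Verifying each rule — rule 1 ok; rule 2 ok; rule 3 ok.

Adj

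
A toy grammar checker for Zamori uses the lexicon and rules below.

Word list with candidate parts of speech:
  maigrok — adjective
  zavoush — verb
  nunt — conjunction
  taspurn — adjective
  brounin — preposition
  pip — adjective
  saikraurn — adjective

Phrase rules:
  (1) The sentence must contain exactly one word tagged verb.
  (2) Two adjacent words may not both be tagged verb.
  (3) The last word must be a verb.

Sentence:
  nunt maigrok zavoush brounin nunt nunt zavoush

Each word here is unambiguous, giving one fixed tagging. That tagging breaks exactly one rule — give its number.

Fixed tagging: conjunction adjective verb preposition conjunction conjunction verb.
Checking each rule: R1 fail, R2 pass, R3 pass.
Only rule 1 fails.

1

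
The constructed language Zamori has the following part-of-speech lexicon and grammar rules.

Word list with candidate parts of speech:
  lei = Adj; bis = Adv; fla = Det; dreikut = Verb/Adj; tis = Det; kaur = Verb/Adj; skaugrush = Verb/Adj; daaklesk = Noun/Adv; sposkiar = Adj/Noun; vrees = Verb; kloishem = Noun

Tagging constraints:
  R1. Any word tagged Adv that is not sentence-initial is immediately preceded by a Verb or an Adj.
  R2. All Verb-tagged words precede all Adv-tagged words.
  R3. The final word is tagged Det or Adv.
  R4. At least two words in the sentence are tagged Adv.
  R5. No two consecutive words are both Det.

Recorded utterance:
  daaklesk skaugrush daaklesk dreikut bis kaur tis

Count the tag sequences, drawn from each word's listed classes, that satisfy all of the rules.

Candidates per position — 1:daaklesk {Noun,Adv}; 2:skaugrush {Verb,Adj}; 3:daaklesk {Noun,Adv}; 4:dreikut {Verb,Adj}; 5:bis {Adv}; 6:kaur {Verb,Adj}; 7:tis {Det}.
There are 32 candidate sequences in total.
The sequences that satisfy every rule: Noun Verb Adv Adj Adv Adj Det; Noun Adj Adv Adj Adv Adj Det; Adv Adj Noun Adj Adv Adj Det; Adv Adj Adv Adj Adv Adj Det.
Count = 4.

4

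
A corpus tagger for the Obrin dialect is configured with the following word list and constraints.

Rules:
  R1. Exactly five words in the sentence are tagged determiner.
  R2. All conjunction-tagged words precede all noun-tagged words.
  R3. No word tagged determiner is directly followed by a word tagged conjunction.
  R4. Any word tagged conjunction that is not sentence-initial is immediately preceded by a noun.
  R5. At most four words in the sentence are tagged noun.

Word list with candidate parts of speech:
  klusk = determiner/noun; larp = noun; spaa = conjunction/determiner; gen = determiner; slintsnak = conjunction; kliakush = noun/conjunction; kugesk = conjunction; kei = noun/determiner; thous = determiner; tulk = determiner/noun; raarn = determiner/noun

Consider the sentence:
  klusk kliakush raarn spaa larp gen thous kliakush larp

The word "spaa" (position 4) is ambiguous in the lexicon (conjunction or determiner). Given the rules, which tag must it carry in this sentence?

Candidates per position — 1:klusk {determiner,noun}; 2:kliakush {noun,conjunction}; 3:raarn {determiner,noun}; 4:spaa {conjunction,determiner}; 5:larp {noun}; 6:gen {determiner}; 7:thous {determiner}; 8:kliakush {noun,conjunction}; 9:larp {noun}.
At position 1, choosing noun makes rule 1 impossible to satisfy; hence determiner.
At position 2, choosing conjunction makes rule 3 impossible to satisfy; hence noun.
At position 3, choosing noun makes rule 1 impossible to satisfy; hence determiner.
At position 4, choosing conjunction makes rule 1 impossible to satisfy; hence determiner.
At position 8, choosing conjunction makes rule 2 impossible to satisfy; hence noun.
So the tagging must be: determiner noun determiner determiner noun determiner determiner noun noun.
Checking: rule 1 ok; rule 2 ok; rule 3 ok; rule 4 ok; rule 5 ok.

determiner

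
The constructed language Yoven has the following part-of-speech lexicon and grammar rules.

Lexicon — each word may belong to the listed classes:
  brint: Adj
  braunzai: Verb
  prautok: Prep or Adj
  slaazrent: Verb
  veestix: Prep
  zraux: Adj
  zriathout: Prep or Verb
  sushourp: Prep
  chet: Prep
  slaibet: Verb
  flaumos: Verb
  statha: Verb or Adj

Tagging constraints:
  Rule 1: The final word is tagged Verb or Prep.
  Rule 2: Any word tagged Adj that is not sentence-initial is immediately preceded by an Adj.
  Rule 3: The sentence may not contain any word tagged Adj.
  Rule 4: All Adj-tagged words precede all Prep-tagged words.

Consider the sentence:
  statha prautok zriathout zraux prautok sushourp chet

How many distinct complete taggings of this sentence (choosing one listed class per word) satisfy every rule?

0

Candidates per position — 1:statha {Verb,Adj}; 2:prautok {Prep,Adj}; 3:zriathout {Prep,Verb}; 4:zraux {Adj}; 5:prautok {Prep,Adj}; 6:sushourp {Prep}; 7:chet {Prep}.
There are 16 candidate sequences in total.
Rule 2 cannot be satisfied by any choice of tags from the lexicon.
So there is no consistent tagging.
Count = 0.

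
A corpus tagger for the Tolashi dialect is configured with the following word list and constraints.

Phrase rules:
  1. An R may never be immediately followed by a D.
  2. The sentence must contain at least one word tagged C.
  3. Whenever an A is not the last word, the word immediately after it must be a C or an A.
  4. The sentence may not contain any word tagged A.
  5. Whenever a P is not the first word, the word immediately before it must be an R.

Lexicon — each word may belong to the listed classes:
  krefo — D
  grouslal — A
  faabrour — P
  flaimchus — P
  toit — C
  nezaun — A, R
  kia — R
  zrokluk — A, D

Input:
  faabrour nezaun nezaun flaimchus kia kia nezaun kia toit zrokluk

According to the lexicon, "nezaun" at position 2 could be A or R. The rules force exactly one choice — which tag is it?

R

Candidates per position — 1:faabrour {P}; 2:nezaun {A,R}; 3:nezaun {A,R}; 4:flaimchus {P}; 5:kia {R}; 6:kia {R}; 7:nezaun {A,R}; 8:kia {R}; 9:toit {C}; 10:zrokluk {A,D}.
Word 2 cannot be A — rule 3 would then fail for every completion. It is R.
Word 3 cannot be A — rule 3 would then fail for every completion. It is R.
Word 7 cannot be A — rule 3 would then fail for every completion. It is R.
Word 10 cannot be A — rule 4 would then fail for every completion. It is D.
That leaves exactly one tagging: P R R P R R R R C D.
Checking: rule 1 holds; rule 2 holds; rule 3 holds; rule 4 holds; rule 5 holds.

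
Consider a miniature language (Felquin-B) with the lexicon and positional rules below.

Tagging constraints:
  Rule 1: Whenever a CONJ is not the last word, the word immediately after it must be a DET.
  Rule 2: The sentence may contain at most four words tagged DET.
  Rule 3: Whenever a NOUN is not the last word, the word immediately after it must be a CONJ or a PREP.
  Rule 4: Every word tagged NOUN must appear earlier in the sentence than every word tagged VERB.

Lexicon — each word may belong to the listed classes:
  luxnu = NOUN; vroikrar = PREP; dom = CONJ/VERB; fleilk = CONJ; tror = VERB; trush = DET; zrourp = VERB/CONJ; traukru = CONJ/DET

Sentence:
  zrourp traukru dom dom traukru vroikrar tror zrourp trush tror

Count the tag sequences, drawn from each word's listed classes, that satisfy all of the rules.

Candidates per position — 1:zrourp {VERB,CONJ}; 2:traukru {CONJ,DET}; 3:dom {CONJ,VERB}; 4:dom {CONJ,VERB}; 5:traukru {CONJ,DET}; 6:vroikrar {PREP}; 7:tror {VERB}; 8:zrourp {VERB,CONJ}; 9:trush {DET}; 10:tror {VERB}.
There are 64 candidate sequences in total.
Checking each against the rules leaves 8 sequences.
Count = 8.

8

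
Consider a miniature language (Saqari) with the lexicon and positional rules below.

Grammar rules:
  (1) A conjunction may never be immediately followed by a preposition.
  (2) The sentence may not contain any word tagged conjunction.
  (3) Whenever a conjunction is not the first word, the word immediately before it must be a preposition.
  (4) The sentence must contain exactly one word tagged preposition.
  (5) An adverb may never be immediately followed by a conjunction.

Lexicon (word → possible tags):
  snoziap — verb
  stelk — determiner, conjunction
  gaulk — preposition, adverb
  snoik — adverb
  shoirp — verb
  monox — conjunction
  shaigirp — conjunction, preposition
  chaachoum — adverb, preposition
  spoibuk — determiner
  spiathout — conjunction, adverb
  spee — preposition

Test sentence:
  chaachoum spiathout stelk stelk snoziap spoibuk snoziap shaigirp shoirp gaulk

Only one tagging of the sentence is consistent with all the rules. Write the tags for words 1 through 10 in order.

adverb adverb determiner determiner verb determiner verb preposition verb adverb

Candidates per position — 1:chaachoum {adverb,preposition}; 2:spiathout {conjunction,adverb}; 3:stelk {determiner,conjunction}; 4:stelk {determiner,conjunction}; 5:snoziap {verb}; 6:spoibuk {determiner}; 7:snoziap {verb}; 8:shaigirp {conjunction,preposition}; 9:shoirp {verb}; 10:gaulk {preposition,adverb}.
If word 2 were conjunction, no tagging could satisfy rule 2; so word 2 is adverb.
If word 3 were conjunction, no tagging could satisfy rule 2; so word 3 is determiner.
If word 4 were conjunction, no tagging could satisfy rule 2; so word 4 is determiner.
If word 8 were conjunction, no tagging could satisfy rule 2; so word 8 is preposition.
If word 10 were preposition, no tagging could satisfy rule 4; so word 10 is adverb.
If word 1 were preposition, no tagging could satisfy rule 4; so word 1 is adverb.
The only consistent sequence is: adverb adverb determiner determiner verb determiner verb preposition verb adverb.
Rule-by-rule: rule 1 satisfied; rule 2 satisfied; rule 3 satisfied; rule 4 satisfied; rule 5 satisfied.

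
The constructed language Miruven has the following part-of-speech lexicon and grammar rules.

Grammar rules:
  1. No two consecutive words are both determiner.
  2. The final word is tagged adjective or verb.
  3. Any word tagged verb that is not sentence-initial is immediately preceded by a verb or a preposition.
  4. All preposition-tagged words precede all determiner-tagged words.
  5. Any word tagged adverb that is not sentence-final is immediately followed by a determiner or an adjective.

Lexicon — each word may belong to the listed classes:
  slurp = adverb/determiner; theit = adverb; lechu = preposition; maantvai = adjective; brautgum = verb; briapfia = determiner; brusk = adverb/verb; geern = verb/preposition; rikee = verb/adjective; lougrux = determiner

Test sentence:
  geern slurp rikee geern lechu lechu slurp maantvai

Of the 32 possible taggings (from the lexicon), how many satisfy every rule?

4

Candidates per position — 1:geern {verb,preposition}; 2:slurp {adverb,determiner}; 3:rikee {verb,adjective}; 4:geern {verb,preposition}; 5:lechu {preposition}; 6:lechu {preposition}; 7:slurp {adverb,determiner}; 8:maantvai {adjective}.
There are 32 candidate sequences in total.
The sequences that satisfy every rule: verb adverb adjective preposition preposition preposition adverb adjective; verb adverb adjective preposition preposition preposition determiner adjective; preposition adverb adjective preposition preposition preposition adverb adjective; preposition adverb adjective preposition preposition preposition determiner adjective.
Count = 4.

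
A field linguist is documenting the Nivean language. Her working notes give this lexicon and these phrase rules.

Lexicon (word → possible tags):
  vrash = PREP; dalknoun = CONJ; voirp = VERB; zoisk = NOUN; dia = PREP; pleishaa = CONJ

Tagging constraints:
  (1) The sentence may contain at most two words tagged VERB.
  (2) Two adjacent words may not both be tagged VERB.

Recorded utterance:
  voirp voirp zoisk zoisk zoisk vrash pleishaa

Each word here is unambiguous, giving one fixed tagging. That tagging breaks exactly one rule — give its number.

2

Fixed tagging: VERB VERB NOUN NOUN NOUN PREP CONJ.
Applying the rules: R1 holds, R2 violated.
Only rule 2 fails.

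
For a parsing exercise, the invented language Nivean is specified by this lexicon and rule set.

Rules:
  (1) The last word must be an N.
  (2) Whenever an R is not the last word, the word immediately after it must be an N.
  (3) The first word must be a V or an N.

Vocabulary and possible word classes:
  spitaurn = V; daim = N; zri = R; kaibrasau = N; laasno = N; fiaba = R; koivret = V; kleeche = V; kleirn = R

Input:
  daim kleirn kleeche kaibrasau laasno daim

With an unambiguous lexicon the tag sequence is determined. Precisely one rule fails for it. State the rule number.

2

Fixed tagging: N R V N N N.
Rule check: R1 holds, R2 violated, R3 holds.
Only rule 2 fails.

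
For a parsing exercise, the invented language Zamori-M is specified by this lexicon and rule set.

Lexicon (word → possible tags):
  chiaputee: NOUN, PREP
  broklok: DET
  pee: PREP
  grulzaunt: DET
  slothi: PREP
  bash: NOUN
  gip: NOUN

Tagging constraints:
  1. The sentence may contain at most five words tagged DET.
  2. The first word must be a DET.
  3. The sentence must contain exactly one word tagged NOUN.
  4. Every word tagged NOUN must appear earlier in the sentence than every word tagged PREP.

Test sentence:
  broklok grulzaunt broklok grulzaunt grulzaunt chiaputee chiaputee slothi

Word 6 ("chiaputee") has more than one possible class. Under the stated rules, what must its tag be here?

Candidates per position — 1:broklok {DET}; 2:grulzaunt {DET}; 3:broklok {DET}; 4:grulzaunt {DET}; 5:grulzaunt {DET}; 6:chiaputee {NOUN,PREP}; 7:chiaputee {NOUN,PREP}; 8:slothi {PREP}.
Position 6: the remaining choice is settled jointly with positions 7 — only NOUN at position 6 is part of a tagging that satisfies every rule.
So the tagging must be: DET DET DET DET DET NOUN PREP PREP.
Checking: rule 1 ✓; rule 2 ✓; rule 3 ✓; rule 4 ✓.

NOUN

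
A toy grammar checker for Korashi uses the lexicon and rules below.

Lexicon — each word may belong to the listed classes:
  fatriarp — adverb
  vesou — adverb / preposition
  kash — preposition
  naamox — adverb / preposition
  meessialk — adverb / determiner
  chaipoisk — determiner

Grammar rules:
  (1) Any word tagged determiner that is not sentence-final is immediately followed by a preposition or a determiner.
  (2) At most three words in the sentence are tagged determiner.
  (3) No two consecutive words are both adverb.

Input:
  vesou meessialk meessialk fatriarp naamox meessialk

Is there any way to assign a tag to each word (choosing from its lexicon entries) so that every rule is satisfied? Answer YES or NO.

NO

Candidates per position — 1:vesou {adverb,preposition}; 2:meessialk {adverb,determiner}; 3:meessialk {adverb,determiner}; 4:fatriarp {adverb}; 5:naamox {adverb,preposition}; 6:meessialk {adverb,determiner}.
Every candidate sequence violates at least one rule; no consistent tagging exists.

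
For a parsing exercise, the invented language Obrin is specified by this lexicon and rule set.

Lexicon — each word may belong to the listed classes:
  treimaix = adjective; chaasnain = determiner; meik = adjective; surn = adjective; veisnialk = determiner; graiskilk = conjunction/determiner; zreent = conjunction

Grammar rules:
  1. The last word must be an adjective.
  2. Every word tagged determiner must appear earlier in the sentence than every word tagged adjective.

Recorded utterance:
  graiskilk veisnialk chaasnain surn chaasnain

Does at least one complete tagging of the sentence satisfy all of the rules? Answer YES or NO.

NO

Candidates per position — 1:graiskilk {conjunction,determiner}; 2:veisnialk {determiner}; 3:chaasnain {determiner}; 4:surn {adjective}; 5:chaasnain {determiner}.
Rule 1 cannot be satisfied by any choice of tags from the lexicon.
So there is no consistent tagging.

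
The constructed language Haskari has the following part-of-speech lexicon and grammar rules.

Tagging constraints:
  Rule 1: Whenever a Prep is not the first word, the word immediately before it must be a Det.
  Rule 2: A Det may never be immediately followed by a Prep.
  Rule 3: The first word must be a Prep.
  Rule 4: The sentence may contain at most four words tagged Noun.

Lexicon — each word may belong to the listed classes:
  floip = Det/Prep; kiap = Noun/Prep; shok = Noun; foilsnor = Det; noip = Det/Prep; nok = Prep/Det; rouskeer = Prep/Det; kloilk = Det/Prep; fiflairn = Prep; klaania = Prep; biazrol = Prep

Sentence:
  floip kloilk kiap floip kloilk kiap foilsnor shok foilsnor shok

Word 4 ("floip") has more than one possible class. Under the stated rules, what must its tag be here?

Det

Candidates per position — 1:floip {Det,Prep}; 2:kloilk {Det,Prep}; 3:kiap {Noun,Prep}; 4:floip {Det,Prep}; 5:kloilk {Det,Prep}; 6:kiap {Noun,Prep}; 7:foilsnor {Det}; 8:shok {Noun}; 9:foilsnor {Det}; 10:shok {Noun}.
At position 1, choosing Det makes rule 3 impossible to satisfy; hence Prep.
At position 2, choosing Prep makes rule 1 impossible to satisfy; hence Det.
At position 3, choosing Prep makes rule 2 impossible to satisfy; hence Noun.
At position 4, choosing Prep makes rule 1 impossible to satisfy; hence Det.
At position 5, choosing Prep makes rule 2 impossible to satisfy; hence Det.
At position 6, choosing Prep makes rule 2 impossible to satisfy; hence Noun.
That leaves exactly one tagging: Prep Det Noun Det Det Noun Det Noun Det Noun.
Check: rule 1 holds; rule 2 holds; rule 3 holds; rule 4 holds.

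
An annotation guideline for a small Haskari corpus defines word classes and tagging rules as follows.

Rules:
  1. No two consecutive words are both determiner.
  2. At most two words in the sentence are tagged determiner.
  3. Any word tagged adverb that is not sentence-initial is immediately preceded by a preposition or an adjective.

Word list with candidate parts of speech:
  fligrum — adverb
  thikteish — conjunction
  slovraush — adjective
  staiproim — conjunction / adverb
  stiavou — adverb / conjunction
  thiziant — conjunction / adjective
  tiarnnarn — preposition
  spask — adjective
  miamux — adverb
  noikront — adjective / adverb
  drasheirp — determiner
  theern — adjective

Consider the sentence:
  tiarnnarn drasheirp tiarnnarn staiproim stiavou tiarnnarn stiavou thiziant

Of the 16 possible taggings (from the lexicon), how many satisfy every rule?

Candidates per position — 1:tiarnnarn {preposition}; 2:drasheirp {determiner}; 3:tiarnnarn {preposition}; 4:staiproim {conjunction,adverb}; 5:stiavou {adverb,conjunction}; 6:tiarnnarn {preposition}; 7:stiavou {adverb,conjunction}; 8:thiziant {conjunction,adjective}.
There are 16 candidate sequences in total.
Checking each against the rules leaves 8 sequences.
Count = 8.

8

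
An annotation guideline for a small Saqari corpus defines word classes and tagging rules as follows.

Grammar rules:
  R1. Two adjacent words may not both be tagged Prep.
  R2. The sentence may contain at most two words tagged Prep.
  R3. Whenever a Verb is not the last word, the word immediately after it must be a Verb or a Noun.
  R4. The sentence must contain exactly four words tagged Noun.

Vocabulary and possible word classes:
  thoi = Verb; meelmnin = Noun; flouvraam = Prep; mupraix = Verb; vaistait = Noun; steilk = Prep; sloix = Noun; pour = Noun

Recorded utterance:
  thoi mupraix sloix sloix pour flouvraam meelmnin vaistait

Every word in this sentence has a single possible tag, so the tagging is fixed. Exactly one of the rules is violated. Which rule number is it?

Fixed tagging: Verb Verb Noun Noun Noun Prep Noun Noun.
Rule check: R1 ✓, R2 ✓, R3 ✓, R4 ✗.
Only rule 4 fails.

4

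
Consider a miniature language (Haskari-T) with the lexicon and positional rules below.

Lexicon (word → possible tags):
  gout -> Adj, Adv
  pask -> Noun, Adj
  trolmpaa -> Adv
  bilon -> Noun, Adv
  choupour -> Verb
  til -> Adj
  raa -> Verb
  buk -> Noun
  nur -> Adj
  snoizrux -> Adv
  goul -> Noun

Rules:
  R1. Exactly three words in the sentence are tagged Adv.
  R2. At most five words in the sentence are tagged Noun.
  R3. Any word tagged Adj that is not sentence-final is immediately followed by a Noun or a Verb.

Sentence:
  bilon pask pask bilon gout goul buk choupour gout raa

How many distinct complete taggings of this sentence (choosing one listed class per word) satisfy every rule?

Candidates per position — 1:bilon {Noun,Adv}; 2:pask {Noun,Adj}; 3:pask {Noun,Adj}; 4:bilon {Noun,Adv}; 5:gout {Adj,Adv}; 6:goul {Noun}; 7:buk {Noun}; 8:choupour {Verb}; 9:gout {Adj,Adv}; 10:raa {Verb}.
There are 64 candidate sequences in total.
Checking each against the rules leaves 9 sequences.
Count = 9.

9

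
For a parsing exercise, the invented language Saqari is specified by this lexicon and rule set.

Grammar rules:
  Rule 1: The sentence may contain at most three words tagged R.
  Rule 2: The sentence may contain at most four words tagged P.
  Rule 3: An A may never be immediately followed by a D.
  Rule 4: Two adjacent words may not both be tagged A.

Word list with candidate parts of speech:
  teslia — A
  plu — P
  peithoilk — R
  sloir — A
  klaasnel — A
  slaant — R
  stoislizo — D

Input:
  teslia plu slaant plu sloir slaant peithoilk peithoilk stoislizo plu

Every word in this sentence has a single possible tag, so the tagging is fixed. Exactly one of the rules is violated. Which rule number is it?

Fixed tagging: A P R P A R R R D P.
Checking each rule: R1 ✗, R2 ✓, R3 ✓, R4 ✓.
Only rule 1 fails.

1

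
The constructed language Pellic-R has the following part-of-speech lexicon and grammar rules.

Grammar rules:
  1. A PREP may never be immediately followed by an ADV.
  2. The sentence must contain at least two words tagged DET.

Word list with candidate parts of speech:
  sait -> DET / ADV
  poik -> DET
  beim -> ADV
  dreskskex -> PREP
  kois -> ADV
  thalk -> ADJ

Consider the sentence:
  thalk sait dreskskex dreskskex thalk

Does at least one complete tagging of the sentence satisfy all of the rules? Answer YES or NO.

Candidates per position — 1:thalk {ADJ}; 2:sait {DET,ADV}; 3:dreskskex {PREP}; 4:dreskskex {PREP}; 5:thalk {ADJ}.
Rule 2 cannot be satisfied by any choice of tags from the lexicon.
So there is no consistent tagging.

NO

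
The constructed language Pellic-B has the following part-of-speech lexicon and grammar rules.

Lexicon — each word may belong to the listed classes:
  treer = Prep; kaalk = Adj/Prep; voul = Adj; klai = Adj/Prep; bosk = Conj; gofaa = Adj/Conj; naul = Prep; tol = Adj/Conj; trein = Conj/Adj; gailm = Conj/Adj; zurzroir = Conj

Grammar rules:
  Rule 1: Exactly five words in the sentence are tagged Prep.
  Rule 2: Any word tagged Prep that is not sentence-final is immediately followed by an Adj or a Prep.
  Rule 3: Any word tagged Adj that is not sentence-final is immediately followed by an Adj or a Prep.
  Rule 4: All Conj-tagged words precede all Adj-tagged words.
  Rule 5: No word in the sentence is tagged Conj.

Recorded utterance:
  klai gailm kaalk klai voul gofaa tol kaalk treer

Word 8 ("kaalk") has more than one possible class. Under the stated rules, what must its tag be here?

Candidates per position — 1:klai {Adj,Prep}; 2:gailm {Conj,Adj}; 3:kaalk {Adj,Prep}; 4:klai {Adj,Prep}; 5:voul {Adj}; 6:gofaa {Adj,Conj}; 7:tol {Adj,Conj}; 8:kaalk {Adj,Prep}; 9:treer {Prep}.
If word 1 were Adj, no tagging could satisfy rule 1; so word 1 is Prep.
If word 2 were Conj, no tagging could satisfy rule 2; so word 2 is Adj.
If word 3 were Adj, no tagging could satisfy rule 1; so word 3 is Prep.
If word 4 were Adj, no tagging could satisfy rule 1; so word 4 is Prep.
If word 6 were Conj, no tagging could satisfy rule 3; so word 6 is Adj.
If word 7 were Conj, no tagging could satisfy rule 3; so word 7 is Adj.
If word 8 were Adj, no tagging could satisfy rule 1; so word 8 is Prep.
The only consistent sequence is: Prep Adj Prep Prep Adj Adj Adj Prep Prep.
Checking: rule 1 ✓; rule 2 ✓; rule 3 ✓; rule 4 ✓; rule 5 ✓.

Prep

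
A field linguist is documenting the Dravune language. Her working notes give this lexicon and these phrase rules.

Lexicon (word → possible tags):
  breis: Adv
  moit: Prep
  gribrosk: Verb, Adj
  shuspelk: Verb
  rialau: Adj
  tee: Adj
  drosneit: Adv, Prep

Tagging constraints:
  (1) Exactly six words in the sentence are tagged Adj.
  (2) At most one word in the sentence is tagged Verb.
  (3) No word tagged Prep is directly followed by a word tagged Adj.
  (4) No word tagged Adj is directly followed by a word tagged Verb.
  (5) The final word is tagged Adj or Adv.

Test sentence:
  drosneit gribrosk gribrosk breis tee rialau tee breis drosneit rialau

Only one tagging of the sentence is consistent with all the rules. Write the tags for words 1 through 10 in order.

Adv Adj Adj Adv Adj Adj Adj Adv Adv Adj

Candidates per position — 1:drosneit {Adv,Prep}; 2:gribrosk {Verb,Adj}; 3:gribrosk {Verb,Adj}; 4:breis {Adv}; 5:tee {Adj}; 6:rialau {Adj}; 7:tee {Adj}; 8:breis {Adv}; 9:drosneit {Adv,Prep}; 10:rialau {Adj}.
If word 2 were Verb, no tagging could satisfy rule 1; so word 2 is Adj.
If word 3 were Verb, no tagging could satisfy rule 1; so word 3 is Adj.
If word 9 were Prep, no tagging could satisfy rule 3; so word 9 is Adv.
If word 1 were Prep, no tagging could satisfy rule 3; so word 1 is Adv.
So the tagging must be: Adv Adj Adj Adv Adj Adj Adj Adv Adv Adj.
Check: rule 1 ✓; rule 2 ✓; rule 3 ✓; rule 4 ✓; rule 5 ✓.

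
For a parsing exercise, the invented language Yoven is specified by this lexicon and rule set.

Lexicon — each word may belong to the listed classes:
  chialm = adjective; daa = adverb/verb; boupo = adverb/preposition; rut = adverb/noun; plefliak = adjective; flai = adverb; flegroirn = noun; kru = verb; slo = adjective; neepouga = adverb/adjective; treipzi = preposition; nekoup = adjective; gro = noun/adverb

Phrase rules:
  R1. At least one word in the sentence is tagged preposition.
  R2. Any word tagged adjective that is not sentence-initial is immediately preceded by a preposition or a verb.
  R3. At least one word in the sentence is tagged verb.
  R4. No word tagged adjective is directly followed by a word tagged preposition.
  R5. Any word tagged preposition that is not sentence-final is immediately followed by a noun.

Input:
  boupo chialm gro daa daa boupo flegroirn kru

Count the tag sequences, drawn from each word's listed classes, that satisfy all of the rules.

Candidates per position — 1:boupo {adverb,preposition}; 2:chialm {adjective}; 3:gro {noun,adverb}; 4:daa {adverb,verb}; 5:daa {adverb,verb}; 6:boupo {adverb,preposition}; 7:flegroirn {noun}; 8:kru {verb}.
There are 32 candidate sequences in total.
Every candidate sequence violates at least one rule; no consistent tagging exists.
Count = 0.

0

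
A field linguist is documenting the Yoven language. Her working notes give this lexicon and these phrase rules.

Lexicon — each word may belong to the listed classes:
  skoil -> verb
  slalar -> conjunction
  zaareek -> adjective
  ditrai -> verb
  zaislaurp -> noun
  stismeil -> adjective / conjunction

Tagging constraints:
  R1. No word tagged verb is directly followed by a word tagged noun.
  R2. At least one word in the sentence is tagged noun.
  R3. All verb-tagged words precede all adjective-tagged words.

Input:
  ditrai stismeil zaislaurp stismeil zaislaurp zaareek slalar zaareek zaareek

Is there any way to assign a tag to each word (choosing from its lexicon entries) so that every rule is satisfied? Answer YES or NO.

Candidates per position — 1:ditrai {verb}; 2:stismeil {adjective,conjunction}; 3:zaislaurp {noun}; 4:stismeil {adjective,conjunction}; 5:zaislaurp {noun}; 6:zaareek {adjective}; 7:slalar {conjunction}; 8:zaareek {adjective}; 9:zaareek {adjective}.
One satisfying assignment: verb conjunction noun adjective noun adjective conjunction adjective adjective.
Check: rule 1 ✓; rule 2 ✓; rule 3 ✓.

YES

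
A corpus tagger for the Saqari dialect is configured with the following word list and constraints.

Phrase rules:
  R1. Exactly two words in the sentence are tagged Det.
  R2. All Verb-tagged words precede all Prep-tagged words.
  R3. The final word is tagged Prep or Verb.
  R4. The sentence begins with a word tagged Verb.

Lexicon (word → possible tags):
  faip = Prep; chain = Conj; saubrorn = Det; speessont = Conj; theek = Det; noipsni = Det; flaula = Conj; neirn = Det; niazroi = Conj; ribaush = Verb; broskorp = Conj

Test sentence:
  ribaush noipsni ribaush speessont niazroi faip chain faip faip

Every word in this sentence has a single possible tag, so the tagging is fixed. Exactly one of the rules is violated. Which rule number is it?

Fixed tagging: Verb Det Verb Conj Conj Prep Conj Prep Prep.
Checking each rule: R1 violated, R2 holds, R3 holds, R4 holds.
Only rule 1 fails.

1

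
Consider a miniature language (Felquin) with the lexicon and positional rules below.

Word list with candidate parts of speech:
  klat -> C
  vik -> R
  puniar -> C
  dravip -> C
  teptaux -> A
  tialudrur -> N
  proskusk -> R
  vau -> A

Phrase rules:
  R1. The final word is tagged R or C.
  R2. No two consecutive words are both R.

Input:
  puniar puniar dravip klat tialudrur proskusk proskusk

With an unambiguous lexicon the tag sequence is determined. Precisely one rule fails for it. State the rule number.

Fixed tagging: C C C C N R R.
Checking each rule: R1 ok, R2 fails.
Only rule 2 fails.

2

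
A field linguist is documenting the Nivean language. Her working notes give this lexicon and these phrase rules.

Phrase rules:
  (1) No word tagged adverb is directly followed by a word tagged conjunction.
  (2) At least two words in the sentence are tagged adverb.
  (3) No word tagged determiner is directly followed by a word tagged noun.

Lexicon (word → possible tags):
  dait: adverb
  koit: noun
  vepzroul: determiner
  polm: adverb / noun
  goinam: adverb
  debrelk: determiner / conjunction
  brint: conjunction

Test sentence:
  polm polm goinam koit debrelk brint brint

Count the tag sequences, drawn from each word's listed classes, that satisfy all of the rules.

6

Candidates per position — 1:polm {adverb,noun}; 2:polm {adverb,noun}; 3:goinam {adverb}; 4:koit {noun}; 5:debrelk {determiner,conjunction}; 6:brint {conjunction}; 7:brint {conjunction}.
There are 8 candidate sequences in total.
Checking each against the rules leaves 6 sequences.
Count = 6.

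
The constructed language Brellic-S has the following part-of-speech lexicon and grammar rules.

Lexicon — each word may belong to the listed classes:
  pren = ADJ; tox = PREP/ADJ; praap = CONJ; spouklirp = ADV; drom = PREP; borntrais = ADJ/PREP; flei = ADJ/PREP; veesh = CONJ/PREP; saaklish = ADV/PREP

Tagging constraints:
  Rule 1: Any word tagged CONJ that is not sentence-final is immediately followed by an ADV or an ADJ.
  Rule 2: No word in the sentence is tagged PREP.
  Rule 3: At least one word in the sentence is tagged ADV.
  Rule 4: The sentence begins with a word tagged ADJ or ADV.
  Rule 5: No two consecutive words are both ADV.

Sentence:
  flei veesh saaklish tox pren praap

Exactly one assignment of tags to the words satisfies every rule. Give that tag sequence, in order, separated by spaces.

ADJ CONJ ADV ADJ ADJ CONJ

Candidates per position — 1:flei {ADJ,PREP}; 2:veesh {CONJ,PREP}; 3:saaklish {ADV,PREP}; 4:tox {PREP,ADJ}; 5:pren {ADJ}; 6:praap {CONJ}.
Word 1 cannot be PREP — rule 2 would then fail for every completion. It is ADJ.
Word 2 cannot be PREP — rule 2 would then fail for every completion. It is CONJ.
Word 3 cannot be PREP — rule 1 would then fail for every completion. It is ADV.
Word 4 cannot be PREP — rule 2 would then fail for every completion. It is ADJ.
So the tagging must be: ADJ CONJ ADV ADJ ADJ CONJ.
Checking: rule 1 holds; rule 2 holds; rule 3 holds; rule 4 holds; rule 5 holds.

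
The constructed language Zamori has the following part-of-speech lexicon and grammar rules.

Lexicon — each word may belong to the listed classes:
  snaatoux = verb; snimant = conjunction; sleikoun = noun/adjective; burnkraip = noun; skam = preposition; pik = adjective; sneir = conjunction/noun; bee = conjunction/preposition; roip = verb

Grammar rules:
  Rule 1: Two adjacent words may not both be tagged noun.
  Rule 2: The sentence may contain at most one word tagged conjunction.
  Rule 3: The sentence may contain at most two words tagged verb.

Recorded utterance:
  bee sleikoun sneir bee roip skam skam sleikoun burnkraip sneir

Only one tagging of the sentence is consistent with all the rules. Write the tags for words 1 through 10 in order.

preposition adjective noun preposition verb preposition preposition adjective noun conjunction

Candidates per position — 1:bee {conjunction,preposition}; 2:sleikoun {noun,adjective}; 3:sneir {conjunction,noun}; 4:bee {conjunction,preposition}; 5:roip {verb}; 6:skam {preposition}; 7:skam {preposition}; 8:sleikoun {noun,adjective}; 9:burnkraip {noun}; 10:sneir {conjunction,noun}.
At position 8, choosing noun makes rule 1 impossible to satisfy; hence adjective.
At position 10, choosing noun makes rule 1 impossible to satisfy; hence conjunction.
At position 1, choosing conjunction makes rule 2 impossible to satisfy; hence preposition.
At position 3, choosing conjunction makes rule 2 impossible to satisfy; hence noun.
At position 4, choosing conjunction makes rule 2 impossible to satisfy; hence preposition.
At position 2, choosing noun makes rule 1 impossible to satisfy; hence adjective.
The unique satisfying tagging is: preposition adjective noun preposition verb preposition preposition adjective noun conjunction.
Rule-by-rule: rule 1 ok; rule 2 ok; rule 3 ok.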